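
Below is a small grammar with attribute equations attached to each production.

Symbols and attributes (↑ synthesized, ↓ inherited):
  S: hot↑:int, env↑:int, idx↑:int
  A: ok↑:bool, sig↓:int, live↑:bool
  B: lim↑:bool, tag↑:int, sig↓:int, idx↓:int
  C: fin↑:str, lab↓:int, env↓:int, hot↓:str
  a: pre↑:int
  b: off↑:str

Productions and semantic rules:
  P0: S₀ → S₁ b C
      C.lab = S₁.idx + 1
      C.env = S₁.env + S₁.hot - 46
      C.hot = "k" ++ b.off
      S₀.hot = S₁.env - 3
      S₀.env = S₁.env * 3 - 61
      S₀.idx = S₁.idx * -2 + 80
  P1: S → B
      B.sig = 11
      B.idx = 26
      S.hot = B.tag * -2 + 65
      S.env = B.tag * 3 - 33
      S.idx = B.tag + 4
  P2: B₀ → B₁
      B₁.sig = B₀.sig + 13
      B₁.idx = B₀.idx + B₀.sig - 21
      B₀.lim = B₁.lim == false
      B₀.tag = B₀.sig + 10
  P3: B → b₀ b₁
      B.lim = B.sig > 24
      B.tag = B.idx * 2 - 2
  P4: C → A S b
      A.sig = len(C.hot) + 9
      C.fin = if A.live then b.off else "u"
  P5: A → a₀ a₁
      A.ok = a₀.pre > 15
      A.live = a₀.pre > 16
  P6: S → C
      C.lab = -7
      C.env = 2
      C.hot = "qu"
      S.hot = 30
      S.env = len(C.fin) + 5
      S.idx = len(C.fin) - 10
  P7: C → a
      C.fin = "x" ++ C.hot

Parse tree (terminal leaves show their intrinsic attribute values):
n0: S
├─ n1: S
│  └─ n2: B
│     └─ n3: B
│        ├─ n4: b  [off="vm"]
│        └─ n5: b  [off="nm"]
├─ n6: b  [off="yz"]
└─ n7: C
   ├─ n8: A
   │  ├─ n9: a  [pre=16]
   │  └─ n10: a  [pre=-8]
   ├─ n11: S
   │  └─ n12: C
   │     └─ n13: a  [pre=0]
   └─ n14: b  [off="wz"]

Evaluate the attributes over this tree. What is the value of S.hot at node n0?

1. n2.sig = 11  [11]
2. n2.idx = 26  [26]
3. n3.sig = 24  [B₀.sig + 13]
4. n3.idx = 16  [B₀.idx + B₀.sig - 21]
5. n4.off = "vm"  [terminal]
6. n5.off = "nm"  [terminal]
7. n3.lim = false  [B.sig > 24]
8. n3.tag = 30  [B.idx * 2 - 2]
9. n2.lim = true  [B₁.lim == false]
10. n2.tag = 21  [B₀.sig + 10]
11. n1.hot = 23  [B.tag * -2 + 65]
12. n1.env = 30  [B.tag * 3 - 33]
13. n1.idx = 25  [B.tag + 4]
14. n6.off = "yz"  [terminal]
15. n7.lab = 26  [S₁.idx + 1]
16. n7.env = 7  [S₁.env + S₁.hot - 46]
17. n7.hot = "kyz"  ["k" ++ b.off]
18. n8.sig = 12  [len(C.hot) + 9]
19. n9.pre = 16  [terminal]
20. n10.pre = -8  [terminal]
21. n8.ok = true  [a₀.pre > 15]
22. n8.live = false  [a₀.pre > 16]
23. n12.lab = -7  [-7]
24. n12.env = 2  [2]
25. n12.hot = "qu"  ["qu"]
26. n13.pre = 0  [terminal]
27. n12.fin = "xqu"  ["x" ++ C.hot]
28. n11.hot = 30  [30]
29. n11.env = 8  [len(C.fin) + 5]
30. n11.idx = -7  [len(C.fin) - 10]
31. n14.off = "wz"  [terminal]
32. n7.fin = "u"  [if A.live then b.off else "u"]
33. n0.hot = 27  [S₁.env - 3]
34. n0.env = 29  [S₁.env * 3 - 61]
35. n0.idx = 30  [S₁.idx * -2 + 80]

27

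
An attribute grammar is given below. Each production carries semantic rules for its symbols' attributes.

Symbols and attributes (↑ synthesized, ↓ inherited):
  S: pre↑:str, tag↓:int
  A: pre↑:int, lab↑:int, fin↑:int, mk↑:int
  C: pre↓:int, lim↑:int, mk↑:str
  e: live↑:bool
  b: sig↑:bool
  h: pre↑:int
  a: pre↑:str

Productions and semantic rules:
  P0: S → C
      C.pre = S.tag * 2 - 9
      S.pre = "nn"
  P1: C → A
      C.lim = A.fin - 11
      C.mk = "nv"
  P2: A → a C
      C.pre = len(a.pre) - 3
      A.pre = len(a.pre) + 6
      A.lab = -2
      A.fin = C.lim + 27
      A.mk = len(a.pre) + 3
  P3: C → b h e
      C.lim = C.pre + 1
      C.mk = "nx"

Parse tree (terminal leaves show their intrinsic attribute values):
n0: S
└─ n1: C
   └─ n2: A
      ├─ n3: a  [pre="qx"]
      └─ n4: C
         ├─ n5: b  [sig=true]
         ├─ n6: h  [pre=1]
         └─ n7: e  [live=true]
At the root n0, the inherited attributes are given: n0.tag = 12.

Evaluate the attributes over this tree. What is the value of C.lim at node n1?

16

1. n0.tag = 12  [given at root]
2. n1.pre = 15  [S.tag * 2 - 9]
3. n3.pre = "qx"  [terminal]
4. n4.pre = -1  [len(a.pre) - 3]
5. n5.sig = true  [terminal]
6. n6.pre = 1  [terminal]
7. n7.live = true  [terminal]
8. n4.lim = 0  [C.pre + 1]
9. n4.mk = "nx"  ["nx"]
10. n2.pre = 8  [len(a.pre) + 6]
11. n2.lab = -2  [-2]
12. n2.fin = 27  [C.lim + 27]
13. n2.mk = 5  [len(a.pre) + 3]
14. n1.lim = 16  [A.fin - 11]
15. n1.mk = "nv"  ["nv"]
16. n0.pre = "nn"  ["nn"]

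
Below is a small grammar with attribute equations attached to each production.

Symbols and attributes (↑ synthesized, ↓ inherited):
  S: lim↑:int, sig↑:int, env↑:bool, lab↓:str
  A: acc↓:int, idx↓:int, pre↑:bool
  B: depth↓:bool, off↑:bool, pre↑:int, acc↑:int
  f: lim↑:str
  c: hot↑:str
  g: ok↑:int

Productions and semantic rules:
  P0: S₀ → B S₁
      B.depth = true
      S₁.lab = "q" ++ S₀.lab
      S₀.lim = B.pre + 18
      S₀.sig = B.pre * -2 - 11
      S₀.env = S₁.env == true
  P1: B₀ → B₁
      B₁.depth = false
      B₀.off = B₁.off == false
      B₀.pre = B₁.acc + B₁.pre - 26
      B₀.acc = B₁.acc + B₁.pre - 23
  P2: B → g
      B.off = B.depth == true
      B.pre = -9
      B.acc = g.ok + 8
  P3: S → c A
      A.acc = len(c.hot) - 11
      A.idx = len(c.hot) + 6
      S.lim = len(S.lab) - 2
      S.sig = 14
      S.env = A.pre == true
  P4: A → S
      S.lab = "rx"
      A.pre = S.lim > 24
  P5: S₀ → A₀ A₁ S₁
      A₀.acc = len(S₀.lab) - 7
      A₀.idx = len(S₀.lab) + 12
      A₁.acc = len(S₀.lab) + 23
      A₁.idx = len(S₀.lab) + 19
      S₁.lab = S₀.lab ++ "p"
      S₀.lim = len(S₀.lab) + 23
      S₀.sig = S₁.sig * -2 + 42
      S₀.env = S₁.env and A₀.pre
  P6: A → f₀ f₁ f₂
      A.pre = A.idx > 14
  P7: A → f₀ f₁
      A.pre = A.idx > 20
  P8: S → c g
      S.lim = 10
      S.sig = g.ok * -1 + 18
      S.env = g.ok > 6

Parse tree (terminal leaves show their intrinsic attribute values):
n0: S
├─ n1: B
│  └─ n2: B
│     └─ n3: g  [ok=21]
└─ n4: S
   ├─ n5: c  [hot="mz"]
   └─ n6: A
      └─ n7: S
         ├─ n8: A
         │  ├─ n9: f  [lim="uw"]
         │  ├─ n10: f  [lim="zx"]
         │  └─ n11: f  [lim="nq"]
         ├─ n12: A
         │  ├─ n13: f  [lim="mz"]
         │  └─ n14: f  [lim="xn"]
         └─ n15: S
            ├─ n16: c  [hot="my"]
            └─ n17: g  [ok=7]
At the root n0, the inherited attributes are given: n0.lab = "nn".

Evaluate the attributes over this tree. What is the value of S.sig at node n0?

1. n0.lab = "nn"  [given at root]
2. n1.depth = true  [true]
3. n2.depth = false  [false]
4. n3.ok = 21  [terminal]
5. n2.off = false  [B.depth == true]
6. n2.pre = -9  [-9]
7. n2.acc = 29  [g.ok + 8]
8. n1.off = true  [B₁.off == false]
9. n1.pre = -6  [B₁.acc + B₁.pre - 26]
10. n1.acc = -3  [B₁.acc + B₁.pre - 23]
11. n4.lab = "qnn"  ["q" ++ S₀.lab]
12. n5.hot = "mz"  [terminal]
13. n6.acc = -9  [len(c.hot) - 11]
14. n6.idx = 8  [len(c.hot) + 6]
15. n7.lab = "rx"  ["rx"]
16. n8.acc = -5  [len(S₀.lab) - 7]
17. n8.idx = 14  [len(S₀.lab) + 12]
18. n9.lim = "uw"  [terminal]
19. n10.lim = "zx"  [terminal]
20. n11.lim = "nq"  [terminal]
21. n8.pre = false  [A.idx > 14]
22. n12.acc = 25  [len(S₀.lab) + 23]
23. n12.idx = 21  [len(S₀.lab) + 19]
24. n13.lim = "mz"  [terminal]
25. n14.lim = "xn"  [terminal]
26. n12.pre = true  [A.idx > 20]
27. n15.lab = "rxp"  [S₀.lab ++ "p"]
28. n16.hot = "my"  [terminal]
29. n17.ok = 7  [terminal]
30. n15.lim = 10  [10]
31. n15.sig = 11  [g.ok * -1 + 18]
32. n15.env = true  [g.ok > 6]
33. n7.lim = 25  [len(S₀.lab) + 23]
34. n7.sig = 20  [S₁.sig * -2 + 42]
35. n7.env = false  [S₁.env and A₀.pre]
36. n6.pre = true  [S.lim > 24]
37. n4.lim = 1  [len(S.lab) - 2]
38. n4.sig = 14  [14]
39. n4.env = true  [A.pre == true]
40. n0.lim = 12  [B.pre + 18]
41. n0.sig = 1  [B.pre * -2 - 11]
42. n0.env = true  [S₁.env == true]

1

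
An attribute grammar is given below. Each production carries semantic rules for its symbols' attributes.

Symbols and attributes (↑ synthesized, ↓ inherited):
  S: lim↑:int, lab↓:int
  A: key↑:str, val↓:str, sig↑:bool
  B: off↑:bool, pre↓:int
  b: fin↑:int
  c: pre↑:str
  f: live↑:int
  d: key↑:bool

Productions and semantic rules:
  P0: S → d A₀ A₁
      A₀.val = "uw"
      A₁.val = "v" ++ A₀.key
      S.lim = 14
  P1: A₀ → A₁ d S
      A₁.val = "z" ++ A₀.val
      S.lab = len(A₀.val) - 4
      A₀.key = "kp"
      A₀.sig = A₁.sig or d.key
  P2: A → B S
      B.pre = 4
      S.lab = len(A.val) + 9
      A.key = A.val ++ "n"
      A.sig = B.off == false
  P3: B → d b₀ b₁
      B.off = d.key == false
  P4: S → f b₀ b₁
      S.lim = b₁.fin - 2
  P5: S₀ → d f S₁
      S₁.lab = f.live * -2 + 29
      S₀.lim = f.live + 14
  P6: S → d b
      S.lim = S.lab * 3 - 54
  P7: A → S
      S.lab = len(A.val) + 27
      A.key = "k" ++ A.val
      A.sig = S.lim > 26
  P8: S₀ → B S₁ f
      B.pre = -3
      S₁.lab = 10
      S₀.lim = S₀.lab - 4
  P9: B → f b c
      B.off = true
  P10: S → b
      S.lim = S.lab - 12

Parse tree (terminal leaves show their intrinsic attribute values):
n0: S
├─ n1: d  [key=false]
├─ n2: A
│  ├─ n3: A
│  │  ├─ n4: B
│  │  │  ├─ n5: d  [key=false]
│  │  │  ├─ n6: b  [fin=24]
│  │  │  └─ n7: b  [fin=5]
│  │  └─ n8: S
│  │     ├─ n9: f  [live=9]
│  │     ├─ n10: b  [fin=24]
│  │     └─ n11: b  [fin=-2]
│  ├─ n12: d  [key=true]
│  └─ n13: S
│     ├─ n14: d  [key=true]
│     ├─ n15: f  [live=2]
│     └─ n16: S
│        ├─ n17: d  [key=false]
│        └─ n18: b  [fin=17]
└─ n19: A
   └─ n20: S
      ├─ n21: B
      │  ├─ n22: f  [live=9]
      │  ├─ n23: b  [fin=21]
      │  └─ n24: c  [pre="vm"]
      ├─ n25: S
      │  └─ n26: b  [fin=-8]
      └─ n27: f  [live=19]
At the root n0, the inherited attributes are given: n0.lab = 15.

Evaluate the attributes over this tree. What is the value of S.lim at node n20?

26

1. n0.lab = 15  [given at root]
2. n1.key = false  [terminal]
3. n2.val = "uw"  ["uw"]
4. n3.val = "zuw"  ["z" ++ A₀.val]
5. n4.pre = 4  [4]
6. n5.key = false  [terminal]
7. n6.fin = 24  [terminal]
8. n7.fin = 5  [terminal]
9. n4.off = true  [d.key == false]
10. n8.lab = 12  [len(A.val) + 9]
11. n9.live = 9  [terminal]
12. n10.fin = 24  [terminal]
13. n11.fin = -2  [terminal]
14. n8.lim = -4  [b₁.fin - 2]
15. n3.key = "zuwn"  [A.val ++ "n"]
16. n3.sig = false  [B.off == false]
17. n12.key = true  [terminal]
18. n13.lab = -2  [len(A₀.val) - 4]
19. n14.key = true  [terminal]
20. n15.live = 2  [terminal]
21. n16.lab = 25  [f.live * -2 + 29]
22. n17.key = false  [terminal]
23. n18.fin = 17  [terminal]
24. n16.lim = 21  [S.lab * 3 - 54]
25. n13.lim = 16  [f.live + 14]
26. n2.key = "kp"  ["kp"]
27. n2.sig = true  [A₁.sig or d.key]
28. n19.val = "vkp"  ["v" ++ A₀.key]
29. n20.lab = 30  [len(A.val) + 27]
30. n21.pre = -3  [-3]
31. n22.live = 9  [terminal]
32. n23.fin = 21  [terminal]
33. n24.pre = "vm"  [terminal]
34. n21.off = true  [true]
35. n25.lab = 10  [10]
36. n26.fin = -8  [terminal]
37. n25.lim = -2  [S.lab - 12]
38. n27.live = 19  [terminal]
39. n20.lim = 26  [S₀.lab - 4]
40. n19.key = "kvkp"  ["k" ++ A.val]
41. n19.sig = false  [S.lim > 26]
42. n0.lim = 14  [14]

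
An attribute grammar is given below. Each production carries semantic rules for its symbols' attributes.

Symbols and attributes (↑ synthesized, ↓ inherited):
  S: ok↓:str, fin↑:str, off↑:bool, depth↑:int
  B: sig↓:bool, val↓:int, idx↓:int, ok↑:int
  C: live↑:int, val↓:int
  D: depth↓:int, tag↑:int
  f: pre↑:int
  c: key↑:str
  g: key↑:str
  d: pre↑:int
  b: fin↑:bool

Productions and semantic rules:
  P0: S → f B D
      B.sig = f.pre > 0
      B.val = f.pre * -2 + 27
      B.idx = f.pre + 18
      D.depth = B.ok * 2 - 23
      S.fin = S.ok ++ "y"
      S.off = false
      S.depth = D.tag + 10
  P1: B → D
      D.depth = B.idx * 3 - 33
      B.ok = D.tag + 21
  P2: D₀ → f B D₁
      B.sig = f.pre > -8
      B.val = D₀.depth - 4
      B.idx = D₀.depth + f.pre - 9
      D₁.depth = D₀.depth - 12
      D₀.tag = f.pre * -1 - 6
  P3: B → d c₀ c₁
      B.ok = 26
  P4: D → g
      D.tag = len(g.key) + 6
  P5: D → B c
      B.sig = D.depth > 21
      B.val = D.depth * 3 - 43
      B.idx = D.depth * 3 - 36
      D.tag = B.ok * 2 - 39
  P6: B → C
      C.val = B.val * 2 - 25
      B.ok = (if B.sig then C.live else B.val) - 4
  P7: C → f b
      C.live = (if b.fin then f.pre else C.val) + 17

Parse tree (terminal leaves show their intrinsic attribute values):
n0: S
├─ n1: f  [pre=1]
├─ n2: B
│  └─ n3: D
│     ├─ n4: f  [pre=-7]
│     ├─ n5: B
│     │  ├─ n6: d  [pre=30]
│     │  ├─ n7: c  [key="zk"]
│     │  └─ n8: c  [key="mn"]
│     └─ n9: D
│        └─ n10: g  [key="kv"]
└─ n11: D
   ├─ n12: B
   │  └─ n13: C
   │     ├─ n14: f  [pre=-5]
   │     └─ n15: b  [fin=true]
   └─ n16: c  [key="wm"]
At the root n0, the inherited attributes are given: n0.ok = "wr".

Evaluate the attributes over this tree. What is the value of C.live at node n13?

1. n0.ok = "wr"  [given at root]
2. n1.pre = 1  [terminal]
3. n2.sig = true  [f.pre > 0]
4. n2.val = 25  [f.pre * -2 + 27]
5. n2.idx = 19  [f.pre + 18]
6. n3.depth = 24  [B.idx * 3 - 33]
7. n4.pre = -7  [terminal]
8. n5.sig = true  [f.pre > -8]
9. n5.val = 20  [D₀.depth - 4]
10. n5.idx = 8  [D₀.depth + f.pre - 9]
11. n6.pre = 30  [terminal]
12. n7.key = "zk"  [terminal]
13. n8.key = "mn"  [terminal]
14. n5.ok = 26  [26]
15. n9.depth = 12  [D₀.depth - 12]
16. n10.key = "kv"  [terminal]
17. n9.tag = 8  [len(g.key) + 6]
18. n3.tag = 1  [f.pre * -1 - 6]
19. n2.ok = 22  [D.tag + 21]
20. n11.depth = 21  [B.ok * 2 - 23]
21. n12.sig = false  [D.depth > 21]
22. n12.val = 20  [D.depth * 3 - 43]
23. n12.idx = 27  [D.depth * 3 - 36]
24. n13.val = 15  [B.val * 2 - 25]
25. n14.pre = -5  [terminal]
26. n15.fin = true  [terminal]
27. n13.live = 12  [(if b.fin then f.pre else C.val) + 17]
28. n12.ok = 16  [(if B.sig then C.live else B.val) - 4]
29. n16.key = "wm"  [terminal]
30. n11.tag = -7  [B.ok * 2 - 39]
31. n0.fin = "wry"  [S.ok ++ "y"]
32. n0.off = false  [false]
33. n0.depth = 3  [D.tag + 10]

12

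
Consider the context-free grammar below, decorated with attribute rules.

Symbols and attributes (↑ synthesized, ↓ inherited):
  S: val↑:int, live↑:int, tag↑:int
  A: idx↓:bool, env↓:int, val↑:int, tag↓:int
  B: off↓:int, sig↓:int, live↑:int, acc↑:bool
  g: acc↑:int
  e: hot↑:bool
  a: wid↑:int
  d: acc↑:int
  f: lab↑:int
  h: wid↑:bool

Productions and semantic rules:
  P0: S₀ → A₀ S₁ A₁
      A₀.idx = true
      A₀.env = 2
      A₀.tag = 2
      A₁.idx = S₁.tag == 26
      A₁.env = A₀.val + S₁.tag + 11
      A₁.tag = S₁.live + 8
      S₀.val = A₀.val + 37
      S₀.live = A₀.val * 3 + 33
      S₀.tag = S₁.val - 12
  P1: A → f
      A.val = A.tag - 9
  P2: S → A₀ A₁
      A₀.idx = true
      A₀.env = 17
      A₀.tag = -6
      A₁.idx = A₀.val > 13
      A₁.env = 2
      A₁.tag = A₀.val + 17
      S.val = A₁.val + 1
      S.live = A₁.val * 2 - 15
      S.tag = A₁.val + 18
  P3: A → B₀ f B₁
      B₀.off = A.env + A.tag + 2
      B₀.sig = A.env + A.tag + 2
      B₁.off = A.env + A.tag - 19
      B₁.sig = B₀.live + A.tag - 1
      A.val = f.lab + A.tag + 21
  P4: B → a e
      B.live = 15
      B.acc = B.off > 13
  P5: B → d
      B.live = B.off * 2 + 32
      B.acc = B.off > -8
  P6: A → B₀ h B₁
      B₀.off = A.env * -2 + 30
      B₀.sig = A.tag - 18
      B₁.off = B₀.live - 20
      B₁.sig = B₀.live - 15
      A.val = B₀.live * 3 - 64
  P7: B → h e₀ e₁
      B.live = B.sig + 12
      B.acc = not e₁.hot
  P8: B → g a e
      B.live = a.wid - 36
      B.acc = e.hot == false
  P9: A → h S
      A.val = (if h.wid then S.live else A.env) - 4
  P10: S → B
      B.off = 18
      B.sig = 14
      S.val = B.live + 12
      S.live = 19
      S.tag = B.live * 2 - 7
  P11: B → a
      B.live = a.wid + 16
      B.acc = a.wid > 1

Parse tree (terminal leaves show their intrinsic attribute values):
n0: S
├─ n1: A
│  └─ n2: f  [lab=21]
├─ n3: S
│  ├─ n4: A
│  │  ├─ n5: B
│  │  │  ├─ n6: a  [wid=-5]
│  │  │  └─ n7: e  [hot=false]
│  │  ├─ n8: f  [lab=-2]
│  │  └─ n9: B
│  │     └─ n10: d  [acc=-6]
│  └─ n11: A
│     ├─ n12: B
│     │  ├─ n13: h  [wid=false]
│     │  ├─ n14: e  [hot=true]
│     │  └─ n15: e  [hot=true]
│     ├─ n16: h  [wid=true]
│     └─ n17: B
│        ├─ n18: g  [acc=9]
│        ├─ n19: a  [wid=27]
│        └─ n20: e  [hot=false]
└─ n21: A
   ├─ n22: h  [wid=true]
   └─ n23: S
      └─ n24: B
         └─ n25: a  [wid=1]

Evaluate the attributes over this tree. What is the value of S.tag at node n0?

-3

1. n1.idx = true  [true]
2. n1.env = 2  [2]
3. n1.tag = 2  [2]
4. n2.lab = 21  [terminal]
5. n1.val = -7  [A.tag - 9]
6. n4.idx = true  [true]
7. n4.env = 17  [17]
8. n4.tag = -6  [-6]
9. n5.off = 13  [A.env + A.tag + 2]
10. n5.sig = 13  [A.env + A.tag + 2]
11. n6.wid = -5  [terminal]
12. n7.hot = false  [terminal]
13. n5.live = 15  [15]
14. n5.acc = false  [B.off > 13]
15. n8.lab = -2  [terminal]
16. n9.off = -8  [A.env + A.tag - 19]
17. n9.sig = 8  [B₀.live + A.tag - 1]
18. n10.acc = -6  [terminal]
19. n9.live = 16  [B.off * 2 + 32]
20. n9.acc = false  [B.off > -8]
21. n4.val = 13  [f.lab + A.tag + 21]
22. n11.idx = false  [A₀.val > 13]
23. n11.env = 2  [2]
24. n11.tag = 30  [A₀.val + 17]
25. n12.off = 26  [A.env * -2 + 30]
26. n12.sig = 12  [A.tag - 18]
27. n13.wid = false  [terminal]
28. n14.hot = true  [terminal]
29. n15.hot = true  [terminal]
30. n12.live = 24  [B.sig + 12]
31. n12.acc = false  [not e₁.hot]
32. n16.wid = true  [terminal]
33. n17.off = 4  [B₀.live - 20]
34. n17.sig = 9  [B₀.live - 15]
35. n18.acc = 9  [terminal]
36. n19.wid = 27  [terminal]
37. n20.hot = false  [terminal]
38. n17.live = -9  [a.wid - 36]
39. n17.acc = true  [e.hot == false]
40. n11.val = 8  [B₀.live * 3 - 64]
41. n3.val = 9  [A₁.val + 1]
42. n3.live = 1  [A₁.val * 2 - 15]
43. n3.tag = 26  [A₁.val + 18]
44. n21.idx = true  [S₁.tag == 26]
45. n21.env = 30  [A₀.val + S₁.tag + 11]
46. n21.tag = 9  [S₁.live + 8]
47. n22.wid = true  [terminal]
48. n24.off = 18  [18]
49. n24.sig = 14  [14]
50. n25.wid = 1  [terminal]
51. n24.live = 17  [a.wid + 16]
52. n24.acc = false  [a.wid > 1]
53. n23.val = 29  [B.live + 12]
54. n23.live = 19  [19]
55. n23.tag = 27  [B.live * 2 - 7]
56. n21.val = 15  [(if h.wid then S.live else A.env) - 4]
57. n0.val = 30  [A₀.val + 37]
58. n0.live = 12  [A₀.val * 3 + 33]
59. n0.tag = -3  [S₁.val - 12]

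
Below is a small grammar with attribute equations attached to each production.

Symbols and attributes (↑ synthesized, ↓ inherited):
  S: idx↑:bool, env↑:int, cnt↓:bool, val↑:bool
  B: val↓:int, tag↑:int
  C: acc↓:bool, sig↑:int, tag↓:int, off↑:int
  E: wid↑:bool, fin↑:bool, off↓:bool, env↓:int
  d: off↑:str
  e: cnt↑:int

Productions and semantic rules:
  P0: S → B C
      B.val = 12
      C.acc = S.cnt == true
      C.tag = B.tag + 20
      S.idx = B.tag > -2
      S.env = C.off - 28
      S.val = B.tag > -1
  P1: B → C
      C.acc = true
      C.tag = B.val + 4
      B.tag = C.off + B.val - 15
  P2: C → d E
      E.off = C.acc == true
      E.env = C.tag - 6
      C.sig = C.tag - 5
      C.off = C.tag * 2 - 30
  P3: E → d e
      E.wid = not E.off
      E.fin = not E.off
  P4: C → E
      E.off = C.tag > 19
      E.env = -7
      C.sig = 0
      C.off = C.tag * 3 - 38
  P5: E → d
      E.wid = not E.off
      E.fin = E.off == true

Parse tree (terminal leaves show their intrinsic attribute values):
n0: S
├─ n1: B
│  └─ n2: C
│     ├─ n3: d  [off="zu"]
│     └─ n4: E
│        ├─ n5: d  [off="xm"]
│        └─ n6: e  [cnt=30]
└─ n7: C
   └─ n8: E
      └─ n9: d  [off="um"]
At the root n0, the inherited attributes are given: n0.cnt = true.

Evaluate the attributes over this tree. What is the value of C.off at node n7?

19

1. n0.cnt = true  [given at root]
2. n1.val = 12  [12]
3. n2.acc = true  [true]
4. n2.tag = 16  [B.val + 4]
5. n3.off = "zu"  [terminal]
6. n4.off = true  [C.acc == true]
7. n4.env = 10  [C.tag - 6]
8. n5.off = "xm"  [terminal]
9. n6.cnt = 30  [terminal]
10. n4.wid = false  [not E.off]
11. n4.fin = false  [not E.off]
12. n2.sig = 11  [C.tag - 5]
13. n2.off = 2  [C.tag * 2 - 30]
14. n1.tag = -1  [C.off + B.val - 15]
15. n7.acc = true  [S.cnt == true]
16. n7.tag = 19  [B.tag + 20]
17. n8.off = false  [C.tag > 19]
18. n8.env = -7  [-7]
19. n9.off = "um"  [terminal]
20. n8.wid = true  [not E.off]
21. n8.fin = false  [E.off == true]
22. n7.sig = 0  [0]
23. n7.off = 19  [C.tag * 3 - 38]
24. n0.idx = true  [B.tag > -2]
25. n0.env = -9  [C.off - 28]
26. n0.val = false  [B.tag > -1]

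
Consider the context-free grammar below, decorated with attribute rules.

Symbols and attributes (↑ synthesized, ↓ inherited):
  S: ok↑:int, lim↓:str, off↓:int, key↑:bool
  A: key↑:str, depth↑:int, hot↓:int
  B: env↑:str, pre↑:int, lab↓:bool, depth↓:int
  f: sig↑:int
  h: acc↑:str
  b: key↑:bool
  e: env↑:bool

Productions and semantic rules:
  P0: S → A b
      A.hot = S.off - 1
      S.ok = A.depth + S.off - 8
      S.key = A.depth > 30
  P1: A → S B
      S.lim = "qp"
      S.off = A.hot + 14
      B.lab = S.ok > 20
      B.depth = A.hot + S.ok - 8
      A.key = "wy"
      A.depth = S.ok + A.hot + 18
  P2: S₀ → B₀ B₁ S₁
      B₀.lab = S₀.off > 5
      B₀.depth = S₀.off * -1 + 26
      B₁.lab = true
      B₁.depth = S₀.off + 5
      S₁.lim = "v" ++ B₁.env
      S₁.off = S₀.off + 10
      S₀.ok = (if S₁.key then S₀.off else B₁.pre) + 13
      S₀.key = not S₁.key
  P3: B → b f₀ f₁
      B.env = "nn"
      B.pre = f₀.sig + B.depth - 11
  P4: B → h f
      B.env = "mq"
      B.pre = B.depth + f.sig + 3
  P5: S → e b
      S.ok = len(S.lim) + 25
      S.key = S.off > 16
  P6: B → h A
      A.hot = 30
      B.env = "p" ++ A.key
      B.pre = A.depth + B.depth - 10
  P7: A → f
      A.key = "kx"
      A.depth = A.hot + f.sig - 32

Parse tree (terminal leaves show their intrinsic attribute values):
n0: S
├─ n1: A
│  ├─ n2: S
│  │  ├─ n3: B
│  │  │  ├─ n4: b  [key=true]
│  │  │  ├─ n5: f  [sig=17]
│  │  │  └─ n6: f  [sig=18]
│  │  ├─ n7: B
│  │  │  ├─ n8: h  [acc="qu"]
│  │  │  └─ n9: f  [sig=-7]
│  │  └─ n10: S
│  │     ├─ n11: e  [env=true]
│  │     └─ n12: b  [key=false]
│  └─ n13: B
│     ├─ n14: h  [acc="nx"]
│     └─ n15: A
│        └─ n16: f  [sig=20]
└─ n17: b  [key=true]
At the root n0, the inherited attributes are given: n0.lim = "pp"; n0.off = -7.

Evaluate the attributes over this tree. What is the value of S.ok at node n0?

15

1. n0.lim = "pp"  [given at root]
2. n0.off = -7  [given at root]
3. n1.hot = -8  [S.off - 1]
4. n2.lim = "qp"  ["qp"]
5. n2.off = 6  [A.hot + 14]
6. n3.lab = true  [S₀.off > 5]
7. n3.depth = 20  [S₀.off * -1 + 26]
8. n4.key = true  [terminal]
9. n5.sig = 17  [terminal]
10. n6.sig = 18  [terminal]
11. n3.env = "nn"  ["nn"]
12. n3.pre = 26  [f₀.sig + B.depth - 11]
13. n7.lab = true  [true]
14. n7.depth = 11  [S₀.off + 5]
15. n8.acc = "qu"  [terminal]
16. n9.sig = -7  [terminal]
17. n7.env = "mq"  ["mq"]
18. n7.pre = 7  [B.depth + f.sig + 3]
19. n10.lim = "vmq"  ["v" ++ B₁.env]
20. n10.off = 16  [S₀.off + 10]
21. n11.env = true  [terminal]
22. n12.key = false  [terminal]
23. n10.ok = 28  [len(S.lim) + 25]
24. n10.key = false  [S.off > 16]
25. n2.ok = 20  [(if S₁.key then S₀.off else B₁.pre) + 13]
26. n2.key = true  [not S₁.key]
27. n13.lab = false  [S.ok > 20]
28. n13.depth = 4  [A.hot + S.ok - 8]
29. n14.acc = "nx"  [terminal]
30. n15.hot = 30  [30]
31. n16.sig = 20  [terminal]
32. n15.key = "kx"  ["kx"]
33. n15.depth = 18  [A.hot + f.sig - 32]
34. n13.env = "pkx"  ["p" ++ A.key]
35. n13.pre = 12  [A.depth + B.depth - 10]
36. n1.key = "wy"  ["wy"]
37. n1.depth = 30  [S.ok + A.hot + 18]
38. n17.key = true  [terminal]
39. n0.ok = 15  [A.depth + S.off - 8]
40. n0.key = false  [A.depth > 30]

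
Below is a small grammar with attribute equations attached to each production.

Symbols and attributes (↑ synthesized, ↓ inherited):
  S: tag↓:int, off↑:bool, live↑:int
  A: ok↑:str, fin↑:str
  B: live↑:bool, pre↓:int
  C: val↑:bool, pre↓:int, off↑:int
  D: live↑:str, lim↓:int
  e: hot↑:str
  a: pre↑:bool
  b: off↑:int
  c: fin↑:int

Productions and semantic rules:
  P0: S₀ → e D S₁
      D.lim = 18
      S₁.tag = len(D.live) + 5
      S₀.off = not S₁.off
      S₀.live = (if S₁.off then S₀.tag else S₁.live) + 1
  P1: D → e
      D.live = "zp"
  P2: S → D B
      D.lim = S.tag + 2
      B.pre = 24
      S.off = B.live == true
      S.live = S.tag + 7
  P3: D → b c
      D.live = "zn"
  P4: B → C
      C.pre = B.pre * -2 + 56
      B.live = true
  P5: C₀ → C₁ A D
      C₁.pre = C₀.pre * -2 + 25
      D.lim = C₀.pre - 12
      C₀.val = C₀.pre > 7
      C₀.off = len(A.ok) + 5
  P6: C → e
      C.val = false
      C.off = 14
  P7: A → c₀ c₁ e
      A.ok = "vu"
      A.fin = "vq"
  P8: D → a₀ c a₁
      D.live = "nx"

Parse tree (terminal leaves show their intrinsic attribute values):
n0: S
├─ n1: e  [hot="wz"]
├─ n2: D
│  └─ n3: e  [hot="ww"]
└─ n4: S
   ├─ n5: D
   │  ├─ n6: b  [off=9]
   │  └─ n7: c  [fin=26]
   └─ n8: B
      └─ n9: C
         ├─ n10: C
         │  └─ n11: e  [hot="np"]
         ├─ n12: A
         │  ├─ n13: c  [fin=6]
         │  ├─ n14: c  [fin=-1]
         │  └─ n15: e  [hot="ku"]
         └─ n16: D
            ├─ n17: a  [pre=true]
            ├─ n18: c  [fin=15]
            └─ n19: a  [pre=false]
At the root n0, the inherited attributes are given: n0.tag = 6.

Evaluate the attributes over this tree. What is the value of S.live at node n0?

7

1. n0.tag = 6  [given at root]
2. n1.hot = "wz"  [terminal]
3. n2.lim = 18  [18]
4. n3.hot = "ww"  [terminal]
5. n2.live = "zp"  ["zp"]
6. n4.tag = 7  [len(D.live) + 5]
7. n5.lim = 9  [S.tag + 2]
8. n6.off = 9  [terminal]
9. n7.fin = 26  [terminal]
10. n5.live = "zn"  ["zn"]
11. n8.pre = 24  [24]
12. n9.pre = 8  [B.pre * -2 + 56]
13. n10.pre = 9  [C₀.pre * -2 + 25]
14. n11.hot = "np"  [terminal]
15. n10.val = false  [false]
16. n10.off = 14  [14]
17. n13.fin = 6  [terminal]
18. n14.fin = -1  [terminal]
19. n15.hot = "ku"  [terminal]
20. n12.ok = "vu"  ["vu"]
21. n12.fin = "vq"  ["vq"]
22. n16.lim = -4  [C₀.pre - 12]
23. n17.pre = true  [terminal]
24. n18.fin = 15  [terminal]
25. n19.pre = false  [terminal]
26. n16.live = "nx"  ["nx"]
27. n9.val = true  [C₀.pre > 7]
28. n9.off = 7  [len(A.ok) + 5]
29. n8.live = true  [true]
30. n4.off = true  [B.live == true]
31. n4.live = 14  [S.tag + 7]
32. n0.off = false  [not S₁.off]
33. n0.live = 7  [(if S₁.off then S₀.tag else S₁.live) + 1]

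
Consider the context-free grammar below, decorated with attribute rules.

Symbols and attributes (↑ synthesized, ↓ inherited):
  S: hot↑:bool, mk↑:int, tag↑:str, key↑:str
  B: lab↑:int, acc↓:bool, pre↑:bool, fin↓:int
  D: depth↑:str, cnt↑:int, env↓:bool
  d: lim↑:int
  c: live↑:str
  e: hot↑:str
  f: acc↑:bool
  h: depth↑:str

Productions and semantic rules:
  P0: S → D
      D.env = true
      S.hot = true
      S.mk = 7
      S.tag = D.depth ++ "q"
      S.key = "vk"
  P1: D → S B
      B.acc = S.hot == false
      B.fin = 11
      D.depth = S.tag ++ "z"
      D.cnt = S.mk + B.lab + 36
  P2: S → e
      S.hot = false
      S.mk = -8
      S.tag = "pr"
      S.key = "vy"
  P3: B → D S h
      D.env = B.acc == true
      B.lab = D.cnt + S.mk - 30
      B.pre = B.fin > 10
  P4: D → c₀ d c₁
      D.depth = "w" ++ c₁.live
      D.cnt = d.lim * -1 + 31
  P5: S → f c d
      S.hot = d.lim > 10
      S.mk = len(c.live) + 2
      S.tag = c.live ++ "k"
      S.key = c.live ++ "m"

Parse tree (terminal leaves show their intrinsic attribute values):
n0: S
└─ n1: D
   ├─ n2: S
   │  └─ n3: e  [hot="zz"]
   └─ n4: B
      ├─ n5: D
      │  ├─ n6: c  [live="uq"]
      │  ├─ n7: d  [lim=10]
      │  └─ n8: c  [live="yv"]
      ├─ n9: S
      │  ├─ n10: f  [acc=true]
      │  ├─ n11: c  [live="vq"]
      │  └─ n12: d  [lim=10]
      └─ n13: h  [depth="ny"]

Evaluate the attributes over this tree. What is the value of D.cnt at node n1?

23

1. n1.env = true  [true]
2. n3.hot = "zz"  [terminal]
3. n2.hot = false  [false]
4. n2.mk = -8  [-8]
5. n2.tag = "pr"  ["pr"]
6. n2.key = "vy"  ["vy"]
7. n4.acc = true  [S.hot == false]
8. n4.fin = 11  [11]
9. n5.env = true  [B.acc == true]
10. n6.live = "uq"  [terminal]
11. n7.lim = 10  [terminal]
12. n8.live = "yv"  [terminal]
13. n5.depth = "wyv"  ["w" ++ c₁.live]
14. n5.cnt = 21  [d.lim * -1 + 31]
15. n10.acc = true  [terminal]
16. n11.live = "vq"  [terminal]
17. n12.lim = 10  [terminal]
18. n9.hot = false  [d.lim > 10]
19. n9.mk = 4  [len(c.live) + 2]
20. n9.tag = "vqk"  [c.live ++ "k"]
21. n9.key = "vqm"  [c.live ++ "m"]
22. n13.depth = "ny"  [terminal]
23. n4.lab = -5  [D.cnt + S.mk - 30]
24. n4.pre = true  [B.fin > 10]
25. n1.depth = "prz"  [S.tag ++ "z"]
26. n1.cnt = 23  [S.mk + B.lab + 36]
27. n0.hot = true  [true]
28. n0.mk = 7  [7]
29. n0.tag = "przq"  [D.depth ++ "q"]
30. n0.key = "vk"  ["vk"]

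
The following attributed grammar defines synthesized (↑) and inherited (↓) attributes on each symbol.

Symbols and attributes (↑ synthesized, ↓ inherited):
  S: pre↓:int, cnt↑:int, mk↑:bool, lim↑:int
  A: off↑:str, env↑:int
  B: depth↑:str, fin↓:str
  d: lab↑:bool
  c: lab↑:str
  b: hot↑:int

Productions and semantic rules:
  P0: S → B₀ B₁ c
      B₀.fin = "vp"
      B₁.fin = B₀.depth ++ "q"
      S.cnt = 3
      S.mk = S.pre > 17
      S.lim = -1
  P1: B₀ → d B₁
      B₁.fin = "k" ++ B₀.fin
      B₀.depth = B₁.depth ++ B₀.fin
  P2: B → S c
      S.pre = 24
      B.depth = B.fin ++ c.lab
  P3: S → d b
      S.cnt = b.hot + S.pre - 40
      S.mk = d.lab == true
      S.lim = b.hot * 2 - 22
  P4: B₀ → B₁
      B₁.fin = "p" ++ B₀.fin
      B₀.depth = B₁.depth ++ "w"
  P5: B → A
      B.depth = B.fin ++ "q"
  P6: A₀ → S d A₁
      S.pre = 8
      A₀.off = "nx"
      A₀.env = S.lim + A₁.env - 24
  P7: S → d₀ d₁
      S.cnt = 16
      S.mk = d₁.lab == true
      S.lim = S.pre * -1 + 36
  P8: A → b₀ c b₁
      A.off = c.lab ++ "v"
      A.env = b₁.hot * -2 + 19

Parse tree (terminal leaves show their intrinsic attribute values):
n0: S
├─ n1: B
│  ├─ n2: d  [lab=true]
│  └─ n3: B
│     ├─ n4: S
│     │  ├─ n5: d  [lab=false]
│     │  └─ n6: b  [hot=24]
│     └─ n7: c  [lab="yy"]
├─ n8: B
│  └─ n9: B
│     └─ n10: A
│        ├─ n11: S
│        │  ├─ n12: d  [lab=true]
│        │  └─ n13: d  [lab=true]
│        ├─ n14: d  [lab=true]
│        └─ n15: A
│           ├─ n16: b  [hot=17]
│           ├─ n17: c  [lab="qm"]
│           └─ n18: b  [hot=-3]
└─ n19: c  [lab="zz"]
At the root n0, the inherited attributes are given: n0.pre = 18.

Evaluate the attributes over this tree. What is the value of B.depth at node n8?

"pkvpyyvpqqw"

1. n0.pre = 18  [given at root]
2. n1.fin = "vp"  ["vp"]
3. n2.lab = true  [terminal]
4. n3.fin = "kvp"  ["k" ++ B₀.fin]
5. n4.pre = 24  [24]
6. n5.lab = false  [terminal]
7. n6.hot = 24  [terminal]
8. n4.cnt = 8  [b.hot + S.pre - 40]
9. n4.mk = false  [d.lab == true]
10. n4.lim = 26  [b.hot * 2 - 22]
11. n7.lab = "yy"  [terminal]
12. n3.depth = "kvpyy"  [B.fin ++ c.lab]
13. n1.depth = "kvpyyvp"  [B₁.depth ++ B₀.fin]
14. n8.fin = "kvpyyvpq"  [B₀.depth ++ "q"]
15. n9.fin = "pkvpyyvpq"  ["p" ++ B₀.fin]
16. n11.pre = 8  [8]
17. n12.lab = true  [terminal]
18. n13.lab = true  [terminal]
19. n11.cnt = 16  [16]
20. n11.mk = true  [d₁.lab == true]
21. n11.lim = 28  [S.pre * -1 + 36]
22. n14.lab = true  [terminal]
23. n16.hot = 17  [terminal]
24. n17.lab = "qm"  [terminal]
25. n18.hot = -3  [terminal]
26. n15.off = "qmv"  [c.lab ++ "v"]
27. n15.env = 25  [b₁.hot * -2 + 19]
28. n10.off = "nx"  ["nx"]
29. n10.env = 29  [S.lim + A₁.env - 24]
30. n9.depth = "pkvpyyvpqq"  [B.fin ++ "q"]
31. n8.depth = "pkvpyyvpqqw"  [B₁.depth ++ "w"]
32. n19.lab = "zz"  [terminal]
33. n0.cnt = 3  [3]
34. n0.mk = true  [S.pre > 17]
35. n0.lim = -1  [-1]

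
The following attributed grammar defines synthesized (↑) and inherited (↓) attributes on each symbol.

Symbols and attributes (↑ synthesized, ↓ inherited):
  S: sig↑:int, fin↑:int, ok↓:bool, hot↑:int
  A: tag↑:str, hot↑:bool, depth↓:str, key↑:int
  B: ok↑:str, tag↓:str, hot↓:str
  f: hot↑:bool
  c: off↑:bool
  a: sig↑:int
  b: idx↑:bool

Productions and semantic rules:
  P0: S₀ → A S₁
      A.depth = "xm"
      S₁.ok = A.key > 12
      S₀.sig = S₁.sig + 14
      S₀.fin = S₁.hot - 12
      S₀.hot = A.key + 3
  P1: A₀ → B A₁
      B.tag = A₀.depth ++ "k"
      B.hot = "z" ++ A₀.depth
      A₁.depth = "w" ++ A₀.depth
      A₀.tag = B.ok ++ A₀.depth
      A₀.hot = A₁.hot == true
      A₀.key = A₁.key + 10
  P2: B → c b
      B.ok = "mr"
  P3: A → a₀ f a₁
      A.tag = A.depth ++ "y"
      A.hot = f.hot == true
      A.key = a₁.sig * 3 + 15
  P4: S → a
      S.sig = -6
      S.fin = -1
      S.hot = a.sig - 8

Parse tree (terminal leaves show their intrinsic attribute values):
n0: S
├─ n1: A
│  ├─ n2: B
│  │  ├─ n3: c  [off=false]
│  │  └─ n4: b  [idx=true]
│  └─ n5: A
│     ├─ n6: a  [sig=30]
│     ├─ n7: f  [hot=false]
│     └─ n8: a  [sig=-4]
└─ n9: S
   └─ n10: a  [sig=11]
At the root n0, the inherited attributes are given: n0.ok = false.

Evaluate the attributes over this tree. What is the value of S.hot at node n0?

16

1. n0.ok = false  [given at root]
2. n1.depth = "xm"  ["xm"]
3. n2.tag = "xmk"  [A₀.depth ++ "k"]
4. n2.hot = "zxm"  ["z" ++ A₀.depth]
5. n3.off = false  [terminal]
6. n4.idx = true  [terminal]
7. n2.ok = "mr"  ["mr"]
8. n5.depth = "wxm"  ["w" ++ A₀.depth]
9. n6.sig = 30  [terminal]
10. n7.hot = false  [terminal]
11. n8.sig = -4  [terminal]
12. n5.tag = "wxmy"  [A.depth ++ "y"]
13. n5.hot = false  [f.hot == true]
14. n5.key = 3  [a₁.sig * 3 + 15]
15. n1.tag = "mrxm"  [B.ok ++ A₀.depth]
16. n1.hot = false  [A₁.hot == true]
17. n1.key = 13  [A₁.key + 10]
18. n9.ok = true  [A.key > 12]
19. n10.sig = 11  [terminal]
20. n9.sig = -6  [-6]
21. n9.fin = -1  [-1]
22. n9.hot = 3  [a.sig - 8]
23. n0.sig = 8  [S₁.sig + 14]
24. n0.fin = -9  [S₁.hot - 12]
25. n0.hot = 16  [A.key + 3]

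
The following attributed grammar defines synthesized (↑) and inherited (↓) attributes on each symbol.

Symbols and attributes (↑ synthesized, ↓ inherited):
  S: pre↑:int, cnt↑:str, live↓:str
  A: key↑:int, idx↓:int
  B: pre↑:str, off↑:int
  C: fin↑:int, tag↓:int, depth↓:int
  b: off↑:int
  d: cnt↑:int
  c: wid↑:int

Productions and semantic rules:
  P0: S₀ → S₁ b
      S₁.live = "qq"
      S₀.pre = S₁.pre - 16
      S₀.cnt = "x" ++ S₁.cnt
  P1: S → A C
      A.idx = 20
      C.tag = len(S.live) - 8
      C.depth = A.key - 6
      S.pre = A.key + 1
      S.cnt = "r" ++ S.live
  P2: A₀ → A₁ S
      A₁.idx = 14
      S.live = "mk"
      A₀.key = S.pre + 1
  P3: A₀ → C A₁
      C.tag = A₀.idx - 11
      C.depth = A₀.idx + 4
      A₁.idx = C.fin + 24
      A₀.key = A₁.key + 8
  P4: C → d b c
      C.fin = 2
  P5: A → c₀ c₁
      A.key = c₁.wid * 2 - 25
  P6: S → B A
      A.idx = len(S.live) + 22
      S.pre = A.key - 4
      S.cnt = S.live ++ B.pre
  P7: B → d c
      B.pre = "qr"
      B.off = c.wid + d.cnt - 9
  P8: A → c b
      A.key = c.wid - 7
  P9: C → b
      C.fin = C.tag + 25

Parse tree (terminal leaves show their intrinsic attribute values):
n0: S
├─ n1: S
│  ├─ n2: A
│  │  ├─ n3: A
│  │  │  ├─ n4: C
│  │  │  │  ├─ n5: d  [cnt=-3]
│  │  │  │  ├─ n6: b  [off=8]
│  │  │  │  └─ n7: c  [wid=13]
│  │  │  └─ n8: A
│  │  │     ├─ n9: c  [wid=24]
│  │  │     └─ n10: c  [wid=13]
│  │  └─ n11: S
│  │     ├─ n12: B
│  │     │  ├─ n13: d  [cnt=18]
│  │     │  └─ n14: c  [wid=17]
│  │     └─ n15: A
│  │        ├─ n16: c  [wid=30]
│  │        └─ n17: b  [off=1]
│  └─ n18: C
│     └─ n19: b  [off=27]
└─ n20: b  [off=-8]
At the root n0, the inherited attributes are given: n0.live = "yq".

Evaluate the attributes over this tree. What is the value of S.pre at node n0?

5

1. n0.live = "yq"  [given at root]
2. n1.live = "qq"  ["qq"]
3. n2.idx = 20  [20]
4. n3.idx = 14  [14]
5. n4.tag = 3  [A₀.idx - 11]
6. n4.depth = 18  [A₀.idx + 4]
7. n5.cnt = -3  [terminal]
8. n6.off = 8  [terminal]
9. n7.wid = 13  [terminal]
10. n4.fin = 2  [2]
11. n8.idx = 26  [C.fin + 24]
12. n9.wid = 24  [terminal]
13. n10.wid = 13  [terminal]
14. n8.key = 1  [c₁.wid * 2 - 25]
15. n3.key = 9  [A₁.key + 8]
16. n11.live = "mk"  ["mk"]
17. n13.cnt = 18  [terminal]
18. n14.wid = 17  [terminal]
19. n12.pre = "qr"  ["qr"]
20. n12.off = 26  [c.wid + d.cnt - 9]
21. n15.idx = 24  [len(S.live) + 22]
22. n16.wid = 30  [terminal]
23. n17.off = 1  [terminal]
24. n15.key = 23  [c.wid - 7]
25. n11.pre = 19  [A.key - 4]
26. n11.cnt = "mkqr"  [S.live ++ B.pre]
27. n2.key = 20  [S.pre + 1]
28. n18.tag = -6  [len(S.live) - 8]
29. n18.depth = 14  [A.key - 6]
30. n19.off = 27  [terminal]
31. n18.fin = 19  [C.tag + 25]
32. n1.pre = 21  [A.key + 1]
33. n1.cnt = "rqq"  ["r" ++ S.live]
34. n20.off = -8  [terminal]
35. n0.pre = 5  [S₁.pre - 16]
36. n0.cnt = "xrqq"  ["x" ++ S₁.cnt]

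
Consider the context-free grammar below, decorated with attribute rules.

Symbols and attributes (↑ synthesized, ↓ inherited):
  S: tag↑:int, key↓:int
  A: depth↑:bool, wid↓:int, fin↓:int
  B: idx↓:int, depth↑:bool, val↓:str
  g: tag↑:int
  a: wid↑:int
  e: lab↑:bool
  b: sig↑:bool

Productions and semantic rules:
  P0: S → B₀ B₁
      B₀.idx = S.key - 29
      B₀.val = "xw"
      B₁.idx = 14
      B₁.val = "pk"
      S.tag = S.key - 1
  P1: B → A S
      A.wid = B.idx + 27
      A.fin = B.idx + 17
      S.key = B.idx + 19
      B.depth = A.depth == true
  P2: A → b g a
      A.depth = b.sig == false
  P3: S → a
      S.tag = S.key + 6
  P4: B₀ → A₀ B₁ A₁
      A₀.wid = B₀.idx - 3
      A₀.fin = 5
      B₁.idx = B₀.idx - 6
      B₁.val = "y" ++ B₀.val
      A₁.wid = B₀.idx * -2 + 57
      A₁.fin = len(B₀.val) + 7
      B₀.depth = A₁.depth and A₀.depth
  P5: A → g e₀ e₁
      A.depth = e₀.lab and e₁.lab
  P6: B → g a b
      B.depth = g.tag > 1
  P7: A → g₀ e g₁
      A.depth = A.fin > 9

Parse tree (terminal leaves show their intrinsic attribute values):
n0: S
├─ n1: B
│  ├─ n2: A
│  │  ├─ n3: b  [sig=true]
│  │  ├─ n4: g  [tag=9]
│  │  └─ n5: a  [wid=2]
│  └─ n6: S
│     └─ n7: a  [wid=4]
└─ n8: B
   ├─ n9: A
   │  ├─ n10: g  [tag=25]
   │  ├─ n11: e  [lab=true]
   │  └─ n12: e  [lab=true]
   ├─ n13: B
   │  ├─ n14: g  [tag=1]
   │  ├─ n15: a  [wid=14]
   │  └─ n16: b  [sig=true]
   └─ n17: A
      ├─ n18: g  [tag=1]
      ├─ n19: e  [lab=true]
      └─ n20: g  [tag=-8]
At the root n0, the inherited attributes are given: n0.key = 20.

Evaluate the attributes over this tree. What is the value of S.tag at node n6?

1. n0.key = 20  [given at root]
2. n1.idx = -9  [S.key - 29]
3. n1.val = "xw"  ["xw"]
4. n2.wid = 18  [B.idx + 27]
5. n2.fin = 8  [B.idx + 17]
6. n3.sig = true  [terminal]
7. n4.tag = 9  [terminal]
8. n5.wid = 2  [terminal]
9. n2.depth = false  [b.sig == false]
10. n6.key = 10  [B.idx + 19]
11. n7.wid = 4  [terminal]
12. n6.tag = 16  [S.key + 6]
13. n1.depth = false  [A.depth == true]
14. n8.idx = 14  [14]
15. n8.val = "pk"  ["pk"]
16. n9.wid = 11  [B₀.idx - 3]
17. n9.fin = 5  [5]
18. n10.tag = 25  [terminal]
19. n11.lab = true  [terminal]
20. n12.lab = true  [terminal]
21. n9.depth = true  [e₀.lab and e₁.lab]
22. n13.idx = 8  [B₀.idx - 6]
23. n13.val = "ypk"  ["y" ++ B₀.val]
24. n14.tag = 1  [terminal]
25. n15.wid = 14  [terminal]
26. n16.sig = true  [terminal]
27. n13.depth = false  [g.tag > 1]
28. n17.wid = 29  [B₀.idx * -2 + 57]
29. n17.fin = 9  [len(B₀.val) + 7]
30. n18.tag = 1  [terminal]
31. n19.lab = true  [terminal]
32. n20.tag = -8  [terminal]
33. n17.depth = false  [A.fin > 9]
34. n8.depth = false  [A₁.depth and A₀.depth]
35. n0.tag = 19  [S.key - 1]

16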